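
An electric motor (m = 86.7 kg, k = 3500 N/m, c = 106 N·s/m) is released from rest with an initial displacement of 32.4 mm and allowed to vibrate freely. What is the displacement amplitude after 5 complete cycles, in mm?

ζ = c/(2√(km)) = 106/(2√(3500 × 86.7)) = 106/1102 = 0.09621.
Logarithmic decrement δ = 2πζ/√(1 − ζ²) = 2π × 0.09621/√(1 − 0.00926) = 0.6073.
After n cycles, x_n/x₀ = e^(−nδ), so x_5 = 32.4 × e^(−5 × 0.6073) = 32.4 × 0.04799 = 1.555 mm.

1.55 mm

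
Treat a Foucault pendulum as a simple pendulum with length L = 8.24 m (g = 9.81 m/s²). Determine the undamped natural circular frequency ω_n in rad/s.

1.09 rad/s

For a simple pendulum ω_n = √(g/L) = √(9.81/8.24) = √1.191 = 1.091 rad/s.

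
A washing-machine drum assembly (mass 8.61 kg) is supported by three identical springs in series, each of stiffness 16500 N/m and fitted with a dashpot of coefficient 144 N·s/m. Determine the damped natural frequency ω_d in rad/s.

23.9 rad/s

Series springs: 1/k_eq = 3/16500, so k_eq = 16500/3 = 5500 N/m.
ω_n = √(k_eq/m) = √(5500/8.61) = 25.27 rad/s.
Critical damping c_c = 2√(k_eq·m) = 2√(5500 × 8.61) = 435.2 N·s/m, so ζ = c/c_c = 144/435.2 = 0.3309.
ω_d = ω_n√(1 − ζ²) = 25.27 × √(1 − 0.109) = 23.85 rad/s.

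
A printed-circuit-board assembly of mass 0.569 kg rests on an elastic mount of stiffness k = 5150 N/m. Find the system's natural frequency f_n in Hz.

15.1 Hz

ω_n = √(k/m) = √(5150/0.569) = √9051 = 95.14 rad/s.
f_n = ω_n/(2π) = 95.14/6.283 = 15.14 Hz.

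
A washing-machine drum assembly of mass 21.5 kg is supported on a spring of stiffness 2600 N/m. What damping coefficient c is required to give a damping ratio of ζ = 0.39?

c_c = 2√(k·m) = 2√(2600 × 21.5) = 472.9 N·s/m.
c = ζ·c_c = 0.39 × 472.9 = 184.4 N·s/m.

184 N·s/m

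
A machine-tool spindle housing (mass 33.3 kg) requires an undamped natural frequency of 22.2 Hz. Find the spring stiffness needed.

648000 N/m

ω_n = 2πf_n = 2π × 22.2 = 139.5 rad/s.
k = m·ω_n² = 33.3 × 139.5² = 33.3 × 19460 = 647900 N/m.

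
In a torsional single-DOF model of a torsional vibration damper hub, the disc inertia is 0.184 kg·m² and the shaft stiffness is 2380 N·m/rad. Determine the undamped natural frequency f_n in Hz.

18.1 Hz

ω_n = √(k_t/J) = √(2380/0.184) = √12930 = 113.7 rad/s.
f_n = ω_n/(2π) = 113.7/6.283 = 18.10 Hz.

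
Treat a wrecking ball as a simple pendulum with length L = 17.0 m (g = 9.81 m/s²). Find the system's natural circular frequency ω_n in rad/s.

0.760 rad/s

For a simple pendulum ω_n = √(g/L) = √(9.81/17.0) = √0.5771 = 0.7596 rad/s.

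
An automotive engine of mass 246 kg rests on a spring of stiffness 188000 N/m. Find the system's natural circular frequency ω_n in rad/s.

27.6 rad/s

ω_n = √(k/m) = √(188000/246) = √764.2 = 27.64 rad/s.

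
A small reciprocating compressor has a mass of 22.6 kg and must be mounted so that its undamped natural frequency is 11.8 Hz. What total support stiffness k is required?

124000 N/m

ω_n = 2πf_n = 2π × 11.8 = 74.14 rad/s.
k = m·ω_n² = 22.6 × 74.14² = 22.6 × 5497 = 124200 N/m.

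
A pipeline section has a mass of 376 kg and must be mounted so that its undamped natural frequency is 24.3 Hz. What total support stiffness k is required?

ω_n = 2πf_n = 2π × 24.3 = 152.7 rad/s.
k = m·ω_n² = 376 × 152.7² = 376 × 23310 = 8765000 N/m.

8770000 N/m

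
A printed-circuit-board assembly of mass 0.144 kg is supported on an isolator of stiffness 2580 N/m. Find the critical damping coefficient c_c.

c_c = 2√(k·m) = 2√(2580 × 0.144) = 2 × 19.27 = 38.55 N·s/m.

38.5 N·s/m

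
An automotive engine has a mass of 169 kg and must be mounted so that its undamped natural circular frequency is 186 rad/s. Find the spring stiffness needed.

5850000 N/m

k = m·ω_n² = 169 × 186.0² = 169 × 34600 = 5847000 N/m.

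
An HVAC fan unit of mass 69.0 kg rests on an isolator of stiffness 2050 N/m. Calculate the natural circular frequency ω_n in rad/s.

5.45 rad/s

ω_n = √(k/m) = √(2050/69.0) = √29.71 = 5.451 rad/s.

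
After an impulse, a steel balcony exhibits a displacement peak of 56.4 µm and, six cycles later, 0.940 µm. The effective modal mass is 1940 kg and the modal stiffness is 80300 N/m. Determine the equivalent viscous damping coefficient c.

2700 N·s/m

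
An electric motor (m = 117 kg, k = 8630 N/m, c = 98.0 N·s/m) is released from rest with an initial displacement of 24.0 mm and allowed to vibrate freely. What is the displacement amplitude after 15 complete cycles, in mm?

0.241 mm

ζ = c/(2√(km)) = 98.0/(2√(8630 × 117)) = 98.0/2010 = 0.04876.
Logarithmic decrement δ = 2πζ/√(1 − ζ²) = 2π × 0.04876/√(1 − 0.00238) = 0.3068.
After n cycles, x_n/x₀ = e^(−nδ), so x_15 = 24.0 × e^(−15 × 0.3068) = 24.0 × 0.01004 = 0.2409 mm.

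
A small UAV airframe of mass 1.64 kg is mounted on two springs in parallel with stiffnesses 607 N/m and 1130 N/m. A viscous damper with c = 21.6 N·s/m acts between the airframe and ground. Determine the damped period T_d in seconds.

Parallel springs add: k_eq = 607 + 1130 = 1737 N/m.
ω_n = √(k_eq/m) = √(1737/1.64) = 32.54 rad/s.
Critical damping c_c = 2√(k_eq·m) = 2√(1737 × 1.64) = 106.7 N·s/m, so ζ = c/c_c = 21.6/106.7 = 0.2023.
ω_d = ω_n√(1 − ζ²) = 32.54 × √(1 − 0.0409) = 31.87 rad/s.
T_d = 2π/ω_d = 0.1971 s.

0.197 s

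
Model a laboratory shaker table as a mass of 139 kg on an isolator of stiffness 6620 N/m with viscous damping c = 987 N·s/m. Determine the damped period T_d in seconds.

1.06 s

ω_n = √(k/m) = √(6620/139) = 6.901 rad/s.
Critical damping c_c = 2√(k·m) = 2√(6620 × 139) = 1919 N·s/m, so ζ = c/c_c = 987/1919 = 0.5145.
ω_d = ω_n√(1 − ζ²) = 6.901 × √(1 − 0.265) = 5.918 rad/s.
T_d = 2π/ω_d = 1.062 s.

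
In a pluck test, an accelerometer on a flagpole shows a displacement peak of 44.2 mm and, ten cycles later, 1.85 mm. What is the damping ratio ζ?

0.0504

Logarithmic decrement δ = (1/n)·ln(x₀/x_n) = (1/10)·ln(44.2/1.85) = (1/10)·ln(23.89) = 0.3174.
ζ = δ/√(4π² + δ²) = 0.3174/√(39.48 + 0.101) = 0.3174/6.291 = 0.05044.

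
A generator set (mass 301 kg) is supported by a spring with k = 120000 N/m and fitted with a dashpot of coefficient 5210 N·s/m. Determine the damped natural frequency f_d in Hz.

ω_n = √(k/m) = √(120000/301) = 19.97 rad/s.
Critical damping c_c = 2√(k·m) = 2√(120000 × 301) = 12020 N·s/m, so ζ = c/c_c = 5210/12020 = 0.4334.
ω_d = ω_n√(1 − ζ²) = 19.97 × √(1 − 0.188) = 17.99 rad/s.
f_d = ω_d/(2π) = 2.864 Hz.

2.86 Hz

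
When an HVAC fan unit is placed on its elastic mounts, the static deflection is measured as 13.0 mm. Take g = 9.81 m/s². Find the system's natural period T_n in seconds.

ω_n = √(g/δ_st) = √(9.81/0.0130) = √754.6 = 27.47 rad/s.
T_n = 2π/ω_n = 6.283/27.47 = 0.2287 s.

0.229 s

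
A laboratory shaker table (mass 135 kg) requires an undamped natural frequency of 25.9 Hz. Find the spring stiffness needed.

3580000 N/m

ω_n = 2πf_n = 2π × 25.9 = 162.7 rad/s.
k = m·ω_n² = 135 × 162.7² = 135 × 26480 = 3575000 N/m.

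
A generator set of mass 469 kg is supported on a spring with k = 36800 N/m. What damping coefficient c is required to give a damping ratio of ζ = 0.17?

c_c = 2√(k·m) = 2√(36800 × 469) = 8309 N·s/m.
c = ζ·c_c = 0.17 × 8309 = 1413 N·s/m.

1410 N·s/m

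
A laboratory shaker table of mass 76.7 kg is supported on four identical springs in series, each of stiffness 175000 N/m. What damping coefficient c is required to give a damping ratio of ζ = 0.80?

Series springs: 1/k_eq = 4/175000, so k_eq = 175000/4 = 43750 N/m.
c_c = 2√(k_eq·m) = 2√(43750 × 76.7) = 3664 N·s/m.
c = ζ·c_c = 0.80 × 3664 = 2931 N·s/m.

2930 N·s/m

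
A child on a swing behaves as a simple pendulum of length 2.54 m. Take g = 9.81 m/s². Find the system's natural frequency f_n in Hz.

0.313 Hz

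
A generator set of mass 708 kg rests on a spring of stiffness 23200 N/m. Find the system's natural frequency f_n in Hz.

ω_n = √(k/m) = √(23200/708) = √32.77 = 5.724 rad/s.
f_n = ω_n/(2π) = 5.724/6.283 = 0.9111 Hz.

0.911 Hz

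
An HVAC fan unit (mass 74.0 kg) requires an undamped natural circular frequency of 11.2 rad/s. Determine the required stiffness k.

9280 N/m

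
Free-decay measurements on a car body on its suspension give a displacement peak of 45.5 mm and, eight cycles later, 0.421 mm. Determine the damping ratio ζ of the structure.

Logarithmic decrement δ = (1/n)·ln(x₀/x_n) = (1/8)·ln(45.5/0.421) = (1/8)·ln(108.1) = 0.5854.
ζ = δ/√(4π² + δ²) = 0.5854/√(39.48 + 0.343) = 0.5854/6.310 = 0.09276.

0.0928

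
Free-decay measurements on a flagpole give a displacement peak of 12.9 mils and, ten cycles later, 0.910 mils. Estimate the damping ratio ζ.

Logarithmic decrement δ = (1/n)·ln(x₀/x_n) = (1/10)·ln(12.9/0.910) = (1/10)·ln(14.18) = 0.2652.
ζ = δ/√(4π² + δ²) = 0.2652/√(39.48 + 0.0703) = 0.2652/6.289 = 0.04216.

0.0422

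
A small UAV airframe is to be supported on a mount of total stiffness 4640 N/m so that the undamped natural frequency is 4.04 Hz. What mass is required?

7.20 kg

ω_n = 2πf_n = 2π × 4.04 = 25.38 rad/s.
m = k/ω_n² = 4640/25.38² = 4640/644.4 = 7.201 kg.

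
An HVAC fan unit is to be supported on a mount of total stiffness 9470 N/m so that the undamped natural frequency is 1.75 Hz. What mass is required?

ω_n = 2πf_n = 2π × 1.75 = 11.00 rad/s.
m = k/ω_n² = 9470/11.00² = 9470/120.9 = 78.33 kg.

78.3 kg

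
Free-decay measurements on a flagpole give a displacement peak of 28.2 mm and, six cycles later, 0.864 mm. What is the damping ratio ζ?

0.0921

Logarithmic decrement δ = (1/n)·ln(x₀/x_n) = (1/6)·ln(28.2/0.864) = (1/6)·ln(32.64) = 0.5809.
ζ = δ/√(4π² + δ²) = 0.5809/√(39.48 + 0.337) = 0.5809/6.310 = 0.09206.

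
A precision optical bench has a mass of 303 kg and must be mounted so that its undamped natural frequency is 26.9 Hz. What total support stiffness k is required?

8660000 N/m

ω_n = 2πf_n = 2π × 26.9 = 169.0 rad/s.
k = m·ω_n² = 303 × 169.0² = 303 × 28570 = 8656000 N/m.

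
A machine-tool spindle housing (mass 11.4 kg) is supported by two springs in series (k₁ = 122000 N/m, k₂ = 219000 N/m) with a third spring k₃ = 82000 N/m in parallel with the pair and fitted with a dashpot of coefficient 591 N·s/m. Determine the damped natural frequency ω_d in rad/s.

116 rad/s

Series pair: k_s = k₁k₂/(k₁+k₂) = (122000)(219000)/(122000 + 219000) = 78350 N/m. In parallel with k₃: k_eq = 78350 + 82000 = 160400 N/m.
ω_n = √(k_eq/m) = √(160400/11.4) = 118.6 rad/s.
Critical damping c_c = 2√(k_eq·m) = 2√(160400 × 11.4) = 2704 N·s/m, so ζ = c/c_c = 591/2704 = 0.2186.
ω_d = ω_n√(1 − ζ²) = 118.6 × √(1 − 0.0478) = 115.7 rad/s.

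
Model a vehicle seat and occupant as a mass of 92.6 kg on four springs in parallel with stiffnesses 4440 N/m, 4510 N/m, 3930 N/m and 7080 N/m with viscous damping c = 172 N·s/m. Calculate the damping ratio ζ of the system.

Parallel springs add: k_eq = 4440 + 4510 + 3930 + 7080 = 19960 N/m.
ω_n = √(k_eq/m) = √(19960/92.6) = 14.68 rad/s.
Critical damping c_c = 2√(k_eq·m) = 2√(19960 × 92.6) = 2719 N·s/m, so ζ = c/c_c = 172/2719 = 0.06326.

0.0633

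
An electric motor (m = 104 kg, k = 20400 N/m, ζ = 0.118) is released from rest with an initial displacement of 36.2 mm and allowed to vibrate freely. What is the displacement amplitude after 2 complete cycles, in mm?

8.13 mm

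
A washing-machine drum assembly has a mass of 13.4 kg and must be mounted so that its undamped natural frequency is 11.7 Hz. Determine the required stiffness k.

72400 N/m

ω_n = 2πf_n = 2π × 11.7 = 73.51 rad/s.
k = m·ω_n² = 13.4 × 73.51² = 13.4 × 5404 = 72420 N/m.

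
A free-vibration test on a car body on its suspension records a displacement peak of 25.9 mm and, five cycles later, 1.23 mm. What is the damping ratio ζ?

0.0965

Logarithmic decrement δ = (1/n)·ln(x₀/x_n) = (1/5)·ln(25.9/1.23) = (1/5)·ln(21.06) = 0.6094.
ζ = δ/√(4π² + δ²) = 0.6094/√(39.48 + 0.371) = 0.6094/6.313 = 0.09654.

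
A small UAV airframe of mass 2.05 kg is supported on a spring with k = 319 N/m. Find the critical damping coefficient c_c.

51.1 N·s/m

c_c = 2√(k·m) = 2√(319.0 × 2.05) = 2 × 25.57 = 51.14 N·s/m.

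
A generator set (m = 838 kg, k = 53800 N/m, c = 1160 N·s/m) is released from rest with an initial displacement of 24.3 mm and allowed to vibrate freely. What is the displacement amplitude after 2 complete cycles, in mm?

8.17 mm

ζ = c/(2√(km)) = 1160/(2√(53800 × 838)) = 1160/13430 = 0.08638.
Logarithmic decrement δ = 2πζ/√(1 − ζ²) = 2π × 0.08638/√(1 − 0.00746) = 0.5448.
After n cycles, x_n/x₀ = e^(−nδ), so x_2 = 24.3 × e^(−2 × 0.5448) = 24.3 × 0.3364 = 8.174 mm.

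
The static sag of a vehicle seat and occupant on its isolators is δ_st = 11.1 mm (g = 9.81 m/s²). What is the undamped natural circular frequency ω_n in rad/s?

ω_n = √(g/δ_st) = √(9.81/0.0111) = √883.8 = 29.73 rad/s.

29.7 rad/s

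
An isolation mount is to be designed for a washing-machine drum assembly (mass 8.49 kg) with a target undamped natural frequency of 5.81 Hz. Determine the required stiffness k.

ω_n = 2πf_n = 2π × 5.81 = 36.51 rad/s.
k = m·ω_n² = 8.49 × 36.51² = 8.49 × 1333 = 11310 N/m.

11300 N/m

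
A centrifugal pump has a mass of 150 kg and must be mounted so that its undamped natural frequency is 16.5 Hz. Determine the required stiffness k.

1610000 N/m

ω_n = 2πf_n = 2π × 16.5 = 103.7 rad/s.
k = m·ω_n² = 150 × 103.7² = 150 × 10750 = 1612000 N/m.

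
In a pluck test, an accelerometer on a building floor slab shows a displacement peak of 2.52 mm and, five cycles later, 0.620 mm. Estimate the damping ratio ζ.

Logarithmic decrement δ = (1/n)·ln(x₀/x_n) = (1/5)·ln(2.52/0.620) = (1/5)·ln(4.065) = 0.2805.
ζ = δ/√(4π² + δ²) = 0.2805/√(39.48 + 0.0787) = 0.2805/6.289 = 0.04459.

0.0446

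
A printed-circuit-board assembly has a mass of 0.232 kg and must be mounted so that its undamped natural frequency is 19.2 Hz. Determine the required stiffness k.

3380 N/m

ω_n = 2πf_n = 2π × 19.2 = 120.6 rad/s.
k = m·ω_n² = 0.232 × 120.6² = 0.232 × 14550 = 3376 N/m.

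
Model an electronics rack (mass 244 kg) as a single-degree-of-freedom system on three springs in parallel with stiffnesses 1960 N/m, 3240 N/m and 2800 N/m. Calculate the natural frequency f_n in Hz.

Parallel springs add: k_eq = 1960 + 3240 + 2800 = 8000 N/m.
ω_n = √(k_eq/m) = √(8000/244) = √32.79 = 5.726 rad/s.
f_n = ω_n/(2π) = 5.726/6.283 = 0.9113 Hz.

0.911 Hz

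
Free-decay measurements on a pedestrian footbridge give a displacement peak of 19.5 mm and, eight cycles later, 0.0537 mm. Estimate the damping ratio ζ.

0.116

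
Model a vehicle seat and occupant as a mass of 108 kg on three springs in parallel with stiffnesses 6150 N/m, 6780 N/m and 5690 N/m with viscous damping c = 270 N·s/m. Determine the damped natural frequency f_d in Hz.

Parallel springs add: k_eq = 6150 + 6780 + 5690 = 18620 N/m.
ω_n = √(k_eq/m) = √(18620/108) = 13.13 rad/s.
Critical damping c_c = 2√(k_eq·m) = 2√(18620 × 108) = 2836 N·s/m, so ζ = c/c_c = 270/2836 = 0.09520.
ω_d = ω_n√(1 − ζ²) = 13.13 × √(1 − 0.00906) = 13.07 rad/s.
f_d = ω_d/(2π) = 2.080 Hz.

2.08 Hz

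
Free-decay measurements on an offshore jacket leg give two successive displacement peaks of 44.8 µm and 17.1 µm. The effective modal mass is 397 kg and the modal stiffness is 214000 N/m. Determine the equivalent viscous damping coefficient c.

2790 N·s/m

Logarithmic decrement δ = (1/n)·ln(x₀/x_n) = (1/1)·ln(44.8/17.1) = (1/1)·ln(2.620) = 0.9631.
ζ = δ/√(4π² + δ²) = 0.9631/√(39.48 + 0.928) = 0.9631/6.357 = 0.1515.
c = ζ · 2√(km) = 0.1515 × 2√(214000 × 397) = 0.1515 × 18430 = 2793 N·s/m.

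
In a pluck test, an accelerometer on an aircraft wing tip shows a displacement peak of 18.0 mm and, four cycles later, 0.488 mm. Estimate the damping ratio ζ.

0.142

Logarithmic decrement δ = (1/n)·ln(x₀/x_n) = (1/4)·ln(18.0/0.488) = (1/4)·ln(36.89) = 0.9020.
ζ = δ/√(4π² + δ²) = 0.9020/√(39.48 + 0.814) = 0.9020/6.348 = 0.1421.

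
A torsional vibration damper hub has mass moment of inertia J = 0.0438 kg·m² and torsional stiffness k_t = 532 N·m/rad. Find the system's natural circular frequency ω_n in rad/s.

110 rad/s

ω_n = √(k_t/J) = √(532/0.0438) = √12150 = 110.2 rad/s.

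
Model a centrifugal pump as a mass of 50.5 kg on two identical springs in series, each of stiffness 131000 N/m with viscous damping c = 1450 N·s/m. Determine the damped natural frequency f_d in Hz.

5.26 Hz

Series springs: 1/k_eq = 2/131000, so k_eq = 131000/2 = 65500 N/m.
ω_n = √(k_eq/m) = √(65500/50.5) = 36.01 rad/s.
Critical damping c_c = 2√(k_eq·m) = 2√(65500 × 50.5) = 3637 N·s/m, so ζ = c/c_c = 1450/3637 = 0.3986.
ω_d = ω_n√(1 − ζ²) = 36.01 × √(1 − 0.159) = 33.03 rad/s.
f_d = ω_d/(2π) = 5.257 Hz.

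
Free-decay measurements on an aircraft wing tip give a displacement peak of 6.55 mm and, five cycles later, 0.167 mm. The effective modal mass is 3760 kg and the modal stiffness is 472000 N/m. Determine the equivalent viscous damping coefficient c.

Logarithmic decrement δ = (1/n)·ln(x₀/x_n) = (1/5)·ln(6.55/0.167) = (1/5)·ln(39.22) = 0.7338.
ζ = δ/√(4π² + δ²) = 0.7338/√(39.48 + 0.539) = 0.7338/6.326 = 0.1160.
c = ζ · 2√(km) = 0.1160 × 2√(472000 × 3760) = 0.1160 × 84250 = 9774 N·s/m.

9770 N·s/m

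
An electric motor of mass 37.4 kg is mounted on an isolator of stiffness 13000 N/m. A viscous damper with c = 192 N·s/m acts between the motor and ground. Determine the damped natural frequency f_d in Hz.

2.94 Hz

ω_n = √(k/m) = √(13000/37.4) = 18.64 rad/s.
Critical damping c_c = 2√(k·m) = 2√(13000 × 37.4) = 1395 N·s/m, so ζ = c/c_c = 192/1395 = 0.1377.
ω_d = ω_n√(1 − ζ²) = 18.64 × √(1 − 0.0190) = 18.47 rad/s.
f_d = ω_d/(2π) = 2.939 Hz.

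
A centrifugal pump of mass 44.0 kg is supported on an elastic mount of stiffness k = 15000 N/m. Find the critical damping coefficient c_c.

c_c = 2√(k·m) = 2√(15000 × 44.0) = 2 × 812.4 = 1625 N·s/m.

1620 N·s/m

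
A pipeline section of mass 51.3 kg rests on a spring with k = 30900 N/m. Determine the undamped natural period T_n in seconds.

ω_n = √(k/m) = √(30900/51.3) = √602.3 = 24.54 rad/s.
T_n = 2π/ω_n = 6.283/24.54 = 0.2560 s.

0.256 s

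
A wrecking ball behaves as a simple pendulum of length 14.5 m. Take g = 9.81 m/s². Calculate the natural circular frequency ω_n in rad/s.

0.823 rad/s

For a simple pendulum ω_n = √(g/L) = √(9.81/14.5) = √0.6766 = 0.8225 rad/s.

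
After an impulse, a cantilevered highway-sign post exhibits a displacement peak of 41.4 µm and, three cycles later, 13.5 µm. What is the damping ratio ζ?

Logarithmic decrement δ = (1/n)·ln(x₀/x_n) = (1/3)·ln(41.4/13.5) = (1/3)·ln(3.067) = 0.3735.
ζ = δ/√(4π² + δ²) = 0.3735/√(39.48 + 0.140) = 0.3735/6.294 = 0.05934.

0.0593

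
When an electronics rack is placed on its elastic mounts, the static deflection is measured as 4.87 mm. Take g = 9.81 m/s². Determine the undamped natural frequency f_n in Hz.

7.14 Hz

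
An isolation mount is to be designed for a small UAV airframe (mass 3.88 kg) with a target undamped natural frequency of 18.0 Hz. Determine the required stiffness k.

49600 N/m

ω_n = 2πf_n = 2π × 18.0 = 113.1 rad/s.
k = m·ω_n² = 3.88 × 113.1² = 3.88 × 12790 = 49630 N/m.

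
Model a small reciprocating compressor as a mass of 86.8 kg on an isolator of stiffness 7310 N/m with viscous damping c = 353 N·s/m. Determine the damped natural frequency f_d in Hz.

ω_n = √(k/m) = √(7310/86.8) = 9.177 rad/s.
Critical damping c_c = 2√(k·m) = 2√(7310 × 86.8) = 1593 N·s/m, so ζ = c/c_c = 353/1593 = 0.2216.
ω_d = ω_n√(1 − ζ²) = 9.177 × √(1 − 0.0491) = 8.949 rad/s.
f_d = ω_d/(2π) = 1.424 Hz.

1.42 Hz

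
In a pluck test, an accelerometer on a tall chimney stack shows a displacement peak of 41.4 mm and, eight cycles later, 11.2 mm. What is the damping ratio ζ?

Logarithmic decrement δ = (1/n)·ln(x₀/x_n) = (1/8)·ln(41.4/11.2) = (1/8)·ln(3.696) = 0.1634.
ζ = δ/√(4π² + δ²) = 0.1634/√(39.48 + 0.0267) = 0.1634/6.285 = 0.02600.

0.0260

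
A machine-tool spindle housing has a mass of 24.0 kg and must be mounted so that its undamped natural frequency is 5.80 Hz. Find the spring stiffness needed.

ω_n = 2πf_n = 2π × 5.80 = 36.44 rad/s.
k = m·ω_n² = 24.0 × 36.44² = 24.0 × 1328 = 31870 N/m.

31900 N/m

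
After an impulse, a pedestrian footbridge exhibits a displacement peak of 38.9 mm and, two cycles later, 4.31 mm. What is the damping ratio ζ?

0.172

Logarithmic decrement δ = (1/n)·ln(x₀/x_n) = (1/2)·ln(38.9/4.31) = (1/2)·ln(9.026) = 1.100.
ζ = δ/√(4π² + δ²) = 1.100/√(39.48 + 1.21) = 1.100/6.379 = 0.1725.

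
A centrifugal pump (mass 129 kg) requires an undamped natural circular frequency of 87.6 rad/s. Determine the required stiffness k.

990000 N/m

k = m·ω_n² = 129 × 87.60² = 129 × 7674 = 989900 N/m.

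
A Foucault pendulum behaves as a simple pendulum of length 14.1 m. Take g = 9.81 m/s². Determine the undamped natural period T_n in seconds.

7.53 s

For a simple pendulum ω_n = √(g/L) = √(9.81/14.1) = √0.6957 = 0.8341 rad/s.
T_n = 2π/ω_n = 6.283/0.8341 = 7.533 s.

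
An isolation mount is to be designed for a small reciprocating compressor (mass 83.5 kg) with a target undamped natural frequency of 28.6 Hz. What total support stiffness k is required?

2700000 N/m

ω_n = 2πf_n = 2π × 28.6 = 179.7 rad/s.
k = m·ω_n² = 83.5 × 179.7² = 83.5 × 32290 = 2696000 N/m.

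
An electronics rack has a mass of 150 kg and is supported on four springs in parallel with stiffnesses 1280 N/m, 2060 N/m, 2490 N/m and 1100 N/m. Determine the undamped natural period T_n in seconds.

0.924 s

Parallel springs add: k_eq = 1280 + 2060 + 2490 + 1100 = 6930 N/m.
ω_n = √(k_eq/m) = √(6930/150) = √46.20 = 6.797 rad/s.
T_n = 2π/ω_n = 6.283/6.797 = 0.9244 s.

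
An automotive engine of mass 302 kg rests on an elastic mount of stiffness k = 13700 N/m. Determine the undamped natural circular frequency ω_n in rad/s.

ω_n = √(k/m) = √(13700/302) = √45.36 = 6.735 rad/s.

6.74 rad/s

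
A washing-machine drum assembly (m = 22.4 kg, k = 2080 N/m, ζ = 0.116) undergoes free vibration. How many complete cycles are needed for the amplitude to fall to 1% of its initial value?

7 cycles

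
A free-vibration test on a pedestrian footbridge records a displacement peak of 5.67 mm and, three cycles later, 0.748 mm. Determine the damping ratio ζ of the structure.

Logarithmic decrement δ = (1/n)·ln(x₀/x_n) = (1/3)·ln(5.67/0.748) = (1/3)·ln(7.580) = 0.6752.
ζ = δ/√(4π² + δ²) = 0.6752/√(39.48 + 0.456) = 0.6752/6.319 = 0.1068.

0.107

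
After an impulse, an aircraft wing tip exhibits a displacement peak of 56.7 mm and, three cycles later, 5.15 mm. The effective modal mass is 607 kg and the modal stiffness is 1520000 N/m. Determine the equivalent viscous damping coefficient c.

Logarithmic decrement δ = (1/n)·ln(x₀/x_n) = (1/3)·ln(56.7/5.15) = (1/3)·ln(11.01) = 0.7996.
ζ = δ/√(4π² + δ²) = 0.7996/√(39.48 + 0.639) = 0.7996/6.334 = 0.1262.
c = ζ · 2√(km) = 0.1262 × 2√(1520000 × 607) = 0.1262 × 60750 = 7669 N·s/m.

7670 N·s/m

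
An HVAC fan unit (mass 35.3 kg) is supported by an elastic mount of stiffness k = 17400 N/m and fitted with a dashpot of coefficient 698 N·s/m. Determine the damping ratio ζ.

ω_n = √(k/m) = √(17400/35.3) = 22.20 rad/s.
Critical damping c_c = 2√(k·m) = 2√(17400 × 35.3) = 1567 N·s/m, so ζ = c/c_c = 698/1567 = 0.4453.

0.445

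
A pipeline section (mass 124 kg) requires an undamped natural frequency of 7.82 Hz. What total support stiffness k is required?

299000 N/m

ω_n = 2πf_n = 2π × 7.82 = 49.13 rad/s.
k = m·ω_n² = 124 × 49.13² = 124 × 2414 = 299400 N/m.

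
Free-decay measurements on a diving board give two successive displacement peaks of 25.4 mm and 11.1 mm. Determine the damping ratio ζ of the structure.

Logarithmic decrement δ = (1/n)·ln(x₀/x_n) = (1/1)·ln(25.4/11.1) = (1/1)·ln(2.288) = 0.8278.
ζ = δ/√(4π² + δ²) = 0.8278/√(39.48 + 0.685) = 0.8278/6.337 = 0.1306.

0.131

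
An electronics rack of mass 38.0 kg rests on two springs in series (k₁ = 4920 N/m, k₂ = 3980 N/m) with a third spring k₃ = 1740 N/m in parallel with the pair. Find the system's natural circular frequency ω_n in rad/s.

Series pair: k_s = k₁k₂/(k₁+k₂) = (4920)(3980)/(4920 + 3980) = 2200 N/m. In parallel with k₃: k_eq = 2200 + 1740 = 3940 N/m.
ω_n = √(k_eq/m) = √(3940/38.0) = √103.7 = 10.18 rad/s.

10.2 rad/s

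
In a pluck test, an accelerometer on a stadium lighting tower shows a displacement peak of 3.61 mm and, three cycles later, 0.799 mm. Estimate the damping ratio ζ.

Logarithmic decrement δ = (1/n)·ln(x₀/x_n) = (1/3)·ln(3.61/0.799) = (1/3)·ln(4.518) = 0.5027.
ζ = δ/√(4π² + δ²) = 0.5027/√(39.48 + 0.253) = 0.5027/6.303 = 0.07975.

0.0798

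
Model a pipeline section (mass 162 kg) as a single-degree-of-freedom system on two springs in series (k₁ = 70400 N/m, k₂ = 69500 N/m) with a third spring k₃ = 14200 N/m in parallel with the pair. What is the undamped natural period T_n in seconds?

0.361 s

Series pair: k_s = k₁k₂/(k₁+k₂) = (70400)(69500)/(70400 + 69500) = 34970 N/m. In parallel with k₃: k_eq = 34970 + 14200 = 49170 N/m.
ω_n = √(k_eq/m) = √(49170/162) = √303.5 = 17.42 rad/s.
T_n = 2π/ω_n = 6.283/17.42 = 0.3606 s.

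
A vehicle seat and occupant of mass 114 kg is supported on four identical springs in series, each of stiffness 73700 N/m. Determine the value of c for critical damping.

Series springs: 1/k_eq = 4/73700, so k_eq = 73700/4 = 18420 N/m.
c_c = 2√(k_eq·m) = 2√(18420 × 114) = 2 × 1449 = 2899 N·s/m.

2900 N·s/m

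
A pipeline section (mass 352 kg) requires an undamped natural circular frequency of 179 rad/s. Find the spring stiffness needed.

k = m·ω_n² = 352 × 179.0² = 352 × 32040 = 11280000 N/m.

11300000 N/m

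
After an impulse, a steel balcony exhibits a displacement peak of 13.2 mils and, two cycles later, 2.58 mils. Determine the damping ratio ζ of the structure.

0.129

Logarithmic decrement δ = (1/n)·ln(x₀/x_n) = (1/2)·ln(13.2/2.58) = (1/2)·ln(5.116) = 0.8162.
ζ = δ/√(4π² + δ²) = 0.8162/√(39.48 + 0.666) = 0.8162/6.336 = 0.1288.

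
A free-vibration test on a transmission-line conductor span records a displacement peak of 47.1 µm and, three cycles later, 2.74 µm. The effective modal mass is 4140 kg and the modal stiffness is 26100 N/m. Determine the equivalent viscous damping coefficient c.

3100 N·s/m

Logarithmic decrement δ = (1/n)·ln(x₀/x_n) = (1/3)·ln(47.1/2.74) = (1/3)·ln(17.19) = 0.9481.
ζ = δ/√(4π² + δ²) = 0.9481/√(39.48 + 0.899) = 0.9481/6.354 = 0.1492.
c = ζ · 2√(km) = 0.1492 × 2√(26100 × 4140) = 0.1492 × 20790 = 3102 N·s/m.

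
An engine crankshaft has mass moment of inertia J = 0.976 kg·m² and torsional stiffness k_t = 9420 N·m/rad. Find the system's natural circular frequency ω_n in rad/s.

98.2 rad/s

ω_n = √(k_t/J) = √(9420/0.976) = √9652 = 98.24 rad/s.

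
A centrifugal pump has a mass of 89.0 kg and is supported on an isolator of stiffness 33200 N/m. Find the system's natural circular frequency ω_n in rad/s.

19.3 rad/s

ω_n = √(k/m) = √(33200/89.0) = √373.0 = 19.31 rad/s.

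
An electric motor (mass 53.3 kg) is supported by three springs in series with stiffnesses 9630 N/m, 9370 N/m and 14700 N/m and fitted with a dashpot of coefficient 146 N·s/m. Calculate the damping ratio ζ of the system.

Series springs: 1/k_eq = 1/9630 + 1/9370 + 1/14700 = 0.0002786, so k_eq = 3589 N/m.
ω_n = √(k_eq/m) = √(3589/53.3) = 8.206 rad/s.
Critical damping c_c = 2√(k_eq·m) = 2√(3589 × 53.3) = 874.8 N·s/m, so ζ = c/c_c = 146/874.8 = 0.1669.

0.167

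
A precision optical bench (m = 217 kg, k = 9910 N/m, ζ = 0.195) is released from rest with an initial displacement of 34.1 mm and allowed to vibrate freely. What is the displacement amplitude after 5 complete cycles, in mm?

0.0661 mm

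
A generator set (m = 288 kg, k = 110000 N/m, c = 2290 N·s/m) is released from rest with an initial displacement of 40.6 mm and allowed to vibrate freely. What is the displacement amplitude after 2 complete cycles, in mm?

ζ = c/(2√(km)) = 2290/(2√(110000 × 288)) = 2290/11260 = 0.2034.
Logarithmic decrement δ = 2πζ/√(1 − ζ²) = 2π × 0.2034/√(1 − 0.0414) = 1.305.
After n cycles, x_n/x₀ = e^(−nδ), so x_2 = 40.6 × e^(−2 × 1.305) = 40.6 × 0.07346 = 2.983 mm.

2.98 mm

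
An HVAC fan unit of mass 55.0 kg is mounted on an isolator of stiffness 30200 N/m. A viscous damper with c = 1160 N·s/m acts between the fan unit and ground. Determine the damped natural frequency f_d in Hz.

3.33 Hz

ω_n = √(k/m) = √(30200/55.0) = 23.43 rad/s.
Critical damping c_c = 2√(k·m) = 2√(30200 × 55.0) = 2578 N·s/m, so ζ = c/c_c = 1160/2578 = 0.4500.
ω_d = ω_n√(1 − ζ²) = 23.43 × √(1 − 0.203) = 20.93 rad/s.
f_d = ω_d/(2π) = 3.330 Hz.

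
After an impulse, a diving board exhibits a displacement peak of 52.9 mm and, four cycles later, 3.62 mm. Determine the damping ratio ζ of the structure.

Logarithmic decrement δ = (1/n)·ln(x₀/x_n) = (1/4)·ln(52.9/3.62) = (1/4)·ln(14.61) = 0.6705.
ζ = δ/√(4π² + δ²) = 0.6705/√(39.48 + 0.450) = 0.6705/6.319 = 0.1061.

0.106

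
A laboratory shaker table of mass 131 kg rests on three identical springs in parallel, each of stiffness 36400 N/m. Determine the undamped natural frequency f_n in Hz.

4.60 Hz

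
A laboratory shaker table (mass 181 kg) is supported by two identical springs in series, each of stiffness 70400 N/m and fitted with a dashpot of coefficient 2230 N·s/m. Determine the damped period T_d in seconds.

0.502 s

Series springs: 1/k_eq = 2/70400, so k_eq = 70400/2 = 35200 N/m.
ω_n = √(k_eq/m) = √(35200/181) = 13.95 rad/s.
Critical damping c_c = 2√(k_eq·m) = 2√(35200 × 181) = 5048 N·s/m, so ζ = c/c_c = 2230/5048 = 0.4417.
ω_d = ω_n√(1 − ζ²) = 13.95 × √(1 − 0.195) = 12.51 rad/s.
T_d = 2π/ω_d = 0.5022 s.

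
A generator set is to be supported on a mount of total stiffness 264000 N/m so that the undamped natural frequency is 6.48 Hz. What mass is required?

159 kg

ω_n = 2πf_n = 2π × 6.48 = 40.72 rad/s.
m = k/ω_n² = 264000/40.72² = 264000/1658 = 159.3 kg.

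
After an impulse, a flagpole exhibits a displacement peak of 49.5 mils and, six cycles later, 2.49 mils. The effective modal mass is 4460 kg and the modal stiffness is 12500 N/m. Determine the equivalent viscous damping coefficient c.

Logarithmic decrement δ = (1/n)·ln(x₀/x_n) = (1/6)·ln(49.5/2.49) = (1/6)·ln(19.88) = 0.4983.
ζ = δ/√(4π² + δ²) = 0.4983/√(39.48 + 0.248) = 0.4983/6.303 = 0.07906.
c = ζ · 2√(km) = 0.07906 × 2√(12500 × 4460) = 0.07906 × 14930 = 1181 N·s/m.

1180 N·s/m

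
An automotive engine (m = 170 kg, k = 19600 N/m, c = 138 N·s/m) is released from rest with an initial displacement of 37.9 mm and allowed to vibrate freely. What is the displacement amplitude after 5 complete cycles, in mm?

ζ = c/(2√(km)) = 138/(2√(19600 × 170)) = 138/3651 = 0.03780.
Logarithmic decrement δ = 2πζ/√(1 − ζ²) = 2π × 0.03780/√(1 − 0.00143) = 0.2377.
After n cycles, x_n/x₀ = e^(−nδ), so x_5 = 37.9 × e^(−5 × 0.2377) = 37.9 × 0.3047 = 11.55 mm.

11.5 mm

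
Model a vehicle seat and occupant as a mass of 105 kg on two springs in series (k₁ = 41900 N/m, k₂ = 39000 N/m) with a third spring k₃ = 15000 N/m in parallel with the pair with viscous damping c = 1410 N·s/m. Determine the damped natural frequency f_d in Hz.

Series pair: k_s = k₁k₂/(k₁+k₂) = (41900)(39000)/(41900 + 39000) = 20200 N/m. In parallel with k₃: k_eq = 20200 + 15000 = 35200 N/m.
ω_n = √(k_eq/m) = √(35200/105) = 18.31 rad/s.
Critical damping c_c = 2√(k_eq·m) = 2√(35200 × 105) = 3845 N·s/m, so ζ = c/c_c = 1410/3845 = 0.3667.
ω_d = ω_n√(1 − ζ²) = 18.31 × √(1 − 0.134) = 17.03 rad/s.
f_d = ω_d/(2π) = 2.711 Hz.

2.71 Hz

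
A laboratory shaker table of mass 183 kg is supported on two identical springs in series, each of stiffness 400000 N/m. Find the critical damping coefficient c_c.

Series springs: 1/k_eq = 2/400000, so k_eq = 400000/2 = 200000 N/m.
c_c = 2√(k_eq·m) = 2√(200000 × 183) = 2 × 6050 = 12100 N·s/m.

12100 N·s/m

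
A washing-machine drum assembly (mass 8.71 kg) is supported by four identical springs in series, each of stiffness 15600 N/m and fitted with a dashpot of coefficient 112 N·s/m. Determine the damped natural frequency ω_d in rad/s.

20.2 rad/s

Series springs: 1/k_eq = 4/15600, so k_eq = 15600/4 = 3900 N/m.
ω_n = √(k_eq/m) = √(3900/8.71) = 21.16 rad/s.
Critical damping c_c = 2√(k_eq·m) = 2√(3900 × 8.71) = 368.6 N·s/m, so ζ = c/c_c = 112/368.6 = 0.3038.
ω_d = ω_n√(1 − ζ²) = 21.16 × √(1 − 0.0923) = 20.16 rad/s.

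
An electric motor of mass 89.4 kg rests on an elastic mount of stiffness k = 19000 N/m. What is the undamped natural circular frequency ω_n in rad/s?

ω_n = √(k/m) = √(19000/89.4) = √212.5 = 14.58 rad/s.

14.6 rad/s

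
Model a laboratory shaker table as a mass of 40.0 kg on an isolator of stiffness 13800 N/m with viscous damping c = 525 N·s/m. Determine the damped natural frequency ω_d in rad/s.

17.4 rad/s

ω_n = √(k/m) = √(13800/40.0) = 18.57 rad/s.
Critical damping c_c = 2√(k·m) = 2√(13800 × 40.0) = 1486 N·s/m, so ζ = c/c_c = 525/1486 = 0.3533.
ω_d = ω_n√(1 − ζ²) = 18.57 × √(1 − 0.125) = 17.38 rad/s.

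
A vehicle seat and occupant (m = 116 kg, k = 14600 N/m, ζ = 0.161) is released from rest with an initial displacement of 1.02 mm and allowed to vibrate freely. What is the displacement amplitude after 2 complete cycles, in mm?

Logarithmic decrement δ = 2πζ/√(1 − ζ²) = 2π × 0.1610/√(1 − 0.0259) = 1.025.
After n cycles, x_n/x₀ = e^(−nδ), so x_2 = 1.02 × e^(−2 × 1.025) = 1.02 × 0.1287 = 0.1313 mm.

0.131 mm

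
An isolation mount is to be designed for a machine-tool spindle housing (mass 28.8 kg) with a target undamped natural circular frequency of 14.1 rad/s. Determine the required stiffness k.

5730 N/m

k = m·ω_n² = 28.8 × 14.10² = 28.8 × 198.8 = 5726 N/m.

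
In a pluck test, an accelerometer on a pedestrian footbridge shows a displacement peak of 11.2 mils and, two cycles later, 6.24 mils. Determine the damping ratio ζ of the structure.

Logarithmic decrement δ = (1/n)·ln(x₀/x_n) = (1/2)·ln(11.2/6.24) = (1/2)·ln(1.795) = 0.2925.
ζ = δ/√(4π² + δ²) = 0.2925/√(39.48 + 0.0855) = 0.2925/6.290 = 0.04650.

0.0465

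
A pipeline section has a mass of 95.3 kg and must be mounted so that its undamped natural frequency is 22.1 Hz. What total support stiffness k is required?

ω_n = 2πf_n = 2π × 22.1 = 138.9 rad/s.
k = m·ω_n² = 95.3 × 138.9² = 95.3 × 19280 = 1838000 N/m.

1840000 N/m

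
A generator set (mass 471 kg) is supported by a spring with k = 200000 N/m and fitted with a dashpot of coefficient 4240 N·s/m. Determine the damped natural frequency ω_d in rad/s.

ω_n = √(k/m) = √(200000/471) = 20.61 rad/s.
Critical damping c_c = 2√(k·m) = 2√(200000 × 471) = 19410 N·s/m, so ζ = c/c_c = 4240/19410 = 0.2184.
ω_d = ω_n√(1 − ζ²) = 20.61 × √(1 − 0.0477) = 20.11 rad/s.

20.1 rad/s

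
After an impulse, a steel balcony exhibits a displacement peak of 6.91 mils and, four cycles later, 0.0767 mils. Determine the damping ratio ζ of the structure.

0.176

Logarithmic decrement δ = (1/n)·ln(x₀/x_n) = (1/4)·ln(6.91/0.0767) = (1/4)·ln(90.09) = 1.125.
ζ = δ/√(4π² + δ²) = 1.125/√(39.48 + 1.27) = 1.125/6.383 = 0.1763.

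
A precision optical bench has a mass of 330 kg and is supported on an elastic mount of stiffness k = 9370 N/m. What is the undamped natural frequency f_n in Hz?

0.848 Hz

ω_n = √(k/m) = √(9370/330) = √28.39 = 5.329 rad/s.
f_n = ω_n/(2π) = 5.329/6.283 = 0.8481 Hz.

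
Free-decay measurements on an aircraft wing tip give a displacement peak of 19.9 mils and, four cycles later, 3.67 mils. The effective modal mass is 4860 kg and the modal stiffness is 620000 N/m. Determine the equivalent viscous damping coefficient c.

7370 N·s/m

Logarithmic decrement δ = (1/n)·ln(x₀/x_n) = (1/4)·ln(19.9/3.67) = (1/4)·ln(5.422) = 0.4226.
ζ = δ/√(4π² + δ²) = 0.4226/√(39.48 + 0.179) = 0.4226/6.297 = 0.06711.
c = ζ · 2√(km) = 0.06711 × 2√(620000 × 4860) = 0.06711 × 109800 = 7368 N·s/m.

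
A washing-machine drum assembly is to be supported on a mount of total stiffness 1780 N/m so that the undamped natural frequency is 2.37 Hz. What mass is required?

ω_n = 2πf_n = 2π × 2.37 = 14.89 rad/s.
m = k/ω_n² = 1780/14.89² = 1780/221.7 = 8.027 kg.

8.03 kg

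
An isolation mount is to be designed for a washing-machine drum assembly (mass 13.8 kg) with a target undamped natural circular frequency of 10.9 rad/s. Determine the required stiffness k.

k = m·ω_n² = 13.8 × 10.90² = 13.8 × 118.8 = 1640 N/m.

1640 N/m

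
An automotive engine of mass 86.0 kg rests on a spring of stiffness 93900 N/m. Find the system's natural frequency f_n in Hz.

5.26 Hz

ω_n = √(k/m) = √(93900/86.0) = √1092 = 33.04 rad/s.
f_n = ω_n/(2π) = 33.04/6.283 = 5.259 Hz.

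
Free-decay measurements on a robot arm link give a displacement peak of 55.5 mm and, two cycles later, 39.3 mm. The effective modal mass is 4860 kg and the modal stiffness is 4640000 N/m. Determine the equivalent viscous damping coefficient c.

Logarithmic decrement δ = (1/n)·ln(x₀/x_n) = (1/2)·ln(55.5/39.3) = (1/2)·ln(1.412) = 0.1726.
ζ = δ/√(4π² + δ²) = 0.1726/√(39.48 + 0.0298) = 0.1726/6.286 = 0.02746.
c = ζ · 2√(km) = 0.02746 × 2√(4640000 × 4860) = 0.02746 × 300300 = 8246 N·s/m.

8250 N·s/m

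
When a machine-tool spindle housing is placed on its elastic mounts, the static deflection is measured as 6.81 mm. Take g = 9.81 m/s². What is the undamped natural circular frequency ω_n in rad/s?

38.0 rad/s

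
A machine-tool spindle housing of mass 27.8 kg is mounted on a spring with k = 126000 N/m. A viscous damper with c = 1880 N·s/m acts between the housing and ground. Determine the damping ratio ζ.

0.502

ω_n = √(k/m) = √(126000/27.8) = 67.32 rad/s.
Critical damping c_c = 2√(k·m) = 2√(126000 × 27.8) = 3743 N·s/m, so ζ = c/c_c = 1880/3743 = 0.5023.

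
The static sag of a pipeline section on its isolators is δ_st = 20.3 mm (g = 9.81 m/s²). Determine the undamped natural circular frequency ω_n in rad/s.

22.0 rad/s

ω_n = √(g/δ_st) = √(9.81/0.0203) = √483.3 = 21.98 rad/s.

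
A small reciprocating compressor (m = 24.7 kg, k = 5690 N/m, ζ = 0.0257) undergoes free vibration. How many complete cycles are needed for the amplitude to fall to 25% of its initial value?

9 cycles

Logarithmic decrement δ = 2πζ/√(1 − ζ²) = 2π × 0.02570/√(1 − 0.000660) = 0.1615.
x_n/x₀ = e^(−nδ) ≤ 0.25; take ln: n ≥ ln(1/0.25)/δ = 1.386/0.1615 = 8.582.
So 9 complete cycles are required.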